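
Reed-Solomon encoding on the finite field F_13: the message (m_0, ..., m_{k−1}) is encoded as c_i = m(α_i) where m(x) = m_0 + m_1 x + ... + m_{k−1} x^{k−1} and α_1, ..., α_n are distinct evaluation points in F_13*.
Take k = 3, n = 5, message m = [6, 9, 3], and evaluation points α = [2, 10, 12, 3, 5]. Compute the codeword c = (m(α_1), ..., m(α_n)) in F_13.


c = [10, 6, 0, 8, 9]

Message polynomial: m(x) = 6 + 9·x + 3·x^2 (mod 13).
For each evaluation point α_i, compute m(α_i) mod 13:
  α_1 = 2: Horner steps 3 → 2 → 10, so m(2) = 10.
  α_2 = 10: Horner steps 3 → 0 → 6, so m(10) = 6.
  α_3 = 12: Horner steps 3 → 6 → 0, so m(12) = 0.
  α_4 = 3: Horner steps 3 → 5 → 8, so m(3) = 8.
  α_5 = 5: Horner steps 3 → 11 → 9, so m(5) = 9.
Codeword c = [10, 6, 0, 8, 9] ∈ F_13^5.


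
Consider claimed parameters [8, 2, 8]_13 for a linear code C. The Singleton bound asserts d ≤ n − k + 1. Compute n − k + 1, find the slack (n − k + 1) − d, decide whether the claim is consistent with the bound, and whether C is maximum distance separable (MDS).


Singleton RHS = n − k + 1 = 7, slack = -1, bound violated (no such code; not MDS).

Singleton bound: d ≤ n − k + 1.
Here n = 8, k = 2, so n − k + 1 = 7.
Given d = 8, check d ≤ 7: NO.
Slack = (n − k + 1) − d = -1.
The slack is negative: d = 8 exceeds n − k + 1 = 7 by 1, so the Singleton bound is violated and no linear [8, 2, 8]_13 code can exist. In particular it is not MDS (MDS requires d = n − k + 1 exactly).
Description: the claimed parameters are [8, 2, 8]_13; such a code would be impossible (violates the Singleton bound).


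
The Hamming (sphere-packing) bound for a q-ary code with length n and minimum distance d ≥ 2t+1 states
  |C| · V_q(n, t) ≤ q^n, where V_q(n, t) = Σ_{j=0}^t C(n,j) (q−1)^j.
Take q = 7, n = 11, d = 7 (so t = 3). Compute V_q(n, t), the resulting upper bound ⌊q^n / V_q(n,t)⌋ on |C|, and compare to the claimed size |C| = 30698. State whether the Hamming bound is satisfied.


V_q(n, t) = 37687, q^n = 1977326743, Hamming bound = 52467, |C| = 30698 ≤ bound (satisfied).

Step 1: Compute V_q(n, t) = Σ_{j=0}^3 C(n, j) (q−1)^j.
  j = 0: C(11,0)·(6)^0 = 1·1 = 1.
  j = 1: C(11,1)·(6)^1 = 11·6 = 66.
  j = 2: C(11,2)·(6)^2 = 55·36 = 1980.
  j = 3: C(11,3)·(6)^3 = 165·216 = 35640.
  V_q(n, t) = 1 + 66 + 1980 + 35640 = 37687.
Step 2: q^n = 7^11 = 1977326743.
Step 3: Hamming bound ⌊q^n / V_q(n,t)⌋ = ⌊1977326743/37687⌋ = 52467.
Step 4: Compare |C| = 30698 to 52467: satisfied.
The claimed |C| lies below the Hamming bound.


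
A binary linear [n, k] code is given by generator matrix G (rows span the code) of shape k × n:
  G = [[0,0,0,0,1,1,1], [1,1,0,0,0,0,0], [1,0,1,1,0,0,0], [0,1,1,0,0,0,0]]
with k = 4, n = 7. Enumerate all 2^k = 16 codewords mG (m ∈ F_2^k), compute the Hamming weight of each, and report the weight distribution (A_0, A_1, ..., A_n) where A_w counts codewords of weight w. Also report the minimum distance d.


Weight distribution: A_0 = 1, A_1 = 1, A_2 = 3, A_3 = 4, A_4 = 1, A_5 = 3, A_6 = 3. Minimum distance d = 1.

Enumerate all 2^4 = 16 messages m ∈ F_2^4.
For each, compute codeword c = mG in F_2^7, then tally its weight.
  m = 0000 → c = 0000000, weight = 0.
  m = 1000 → c = 0000111, weight = 3.
  m = 0100 → c = 1100000, weight = 2.
  m = 1100 → c = 1100111, weight = 5.
  m = 0010 → c = 1011000, weight = 3.
  m = 1010 → c = 1011111, weight = 6.
  m = 0110 → c = 0111000, weight = 3.
  m = 1110 → c = 0111111, weight = 6.
  m = 0001 → c = 0110000, weight = 2.
  m = 1001 → c = 0110111, weight = 5.
  m = 0101 → c = 1010000, weight = 2.
  m = 1101 → c = 1010111, weight = 5.
  m = 0011 → c = 1101000, weight = 3.
  m = 1011 → c = 1101111, weight = 6.
  m = 0111 → c = 0001000, weight = 1.
  m = 1111 → c = 0001111, weight = 4.
Tally weights:
  weight 0: 1 codewords.
  weight 1: 1 codewords.
  weight 2: 3 codewords.
  weight 3: 4 codewords.
  weight 4: 1 codewords.
  weight 5: 3 codewords.
  weight 6: 3 codewords.
Minimum distance d = smallest w > 0 with A_w > 0 = 1.
Sanity: Σ A_w = 16 = 2^4 = 16 ✓.


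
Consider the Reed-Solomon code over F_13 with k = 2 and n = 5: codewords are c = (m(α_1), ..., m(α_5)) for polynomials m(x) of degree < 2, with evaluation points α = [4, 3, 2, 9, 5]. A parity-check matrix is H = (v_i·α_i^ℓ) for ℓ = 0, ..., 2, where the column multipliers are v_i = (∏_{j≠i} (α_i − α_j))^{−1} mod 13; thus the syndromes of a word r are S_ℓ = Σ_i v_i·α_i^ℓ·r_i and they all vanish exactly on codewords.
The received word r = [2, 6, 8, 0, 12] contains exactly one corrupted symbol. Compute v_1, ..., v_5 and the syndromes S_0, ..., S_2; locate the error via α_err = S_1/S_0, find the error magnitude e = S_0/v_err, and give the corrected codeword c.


S = (1, 3, 9), error at position 2, error magnitude e = 1, c = [2, 5, 8, 0, 12].

Step 1: column multipliers v_i = (∏_{j≠i}(α_i − α_j))^{−1} mod 13.
  i = 1 (α = 4): (4−3)(4−2)(4−9)(4−5) = 1·2·(−5)·(−1) = 10 ≡ 10, so v_1 = 10^{−1} = 4 (mod 13).
  i = 2 (α = 3): (3−4)(3−2)(3−9)(3−5) = (−1)·1·(−6)·(−2) = −12 ≡ 1, so v_2 = 1^{−1} = 1 (mod 13).
  i = 3 (α = 2): (2−4)(2−3)(2−9)(2−5) = (−2)·(−1)·(−7)·(−3) = 42 ≡ 3, so v_3 = 3^{−1} = 9 (mod 13).
  i = 4 (α = 9): (9−4)(9−3)(9−2)(9−5) = 5·6·7·4 = 840 ≡ 8, so v_4 = 8^{−1} = 5 (mod 13).
  i = 5 (α = 5): (5−4)(5−3)(5−2)(5−9) = 1·2·3·(−4) = −24 ≡ 2, so v_5 = 2^{−1} = 7 (mod 13).
  v = [4, 1, 9, 5, 7].
Step 2: syndromes of r = [2, 6, 8, 0, 12] (all sums mod 13).
  S_0 = Σ v_i r_i = 4·2 + 1·6 + 9·8 + 5·0 + 7·12 = 170 ≡ 1.
  S_1 = Σ v_i α_i r_i = 4·4·2 + 1·3·6 + 9·2·8 + 5·9·0 + 7·5·12 = 614 ≡ 3.
  α_i^2 mod 13 = [3, 9, 4, 3, 12].
  S_2 = Σ v_i α_i^2 r_i = 4·3·2 + 1·9·6 + 9·4·8 + 5·3·0 + 7·12·12 = 1374 ≡ 9.
  S = (1, 3, 9) ≠ 0, so r is not a codeword (an error is present).
Step 3: locate the error. For a single error e at position i, S_ℓ = v_i·e·α_i^ℓ, so α_err = S_1/S_0.
  S_0^{−1} = 1^{−1} = 1 (mod 13), so α_err = 3·1 = 3 ≡ 3 = α_2. Error position i = 2.
  Consistency check: S_2/S_1 = 9·9 = 81 ≡ 3 = α_err ✓ (single-error assumption holds).
Step 4: error magnitude e = S_0/v_2 = S_0·∏_{j≠2}(α_2 − α_j) = 1·1 = 1 ≡ 1 (mod 13).
Step 5: correct position 2: c_2 = r_2 − e = 6 − 1 ≡ 5 (mod 13). Hence c = [2, 5, 8, 0, 12].
  Check: interpolating c through the α_i gives m(x) = 1 + 10·x (degree < 2) with m(α_i) = c_i for every i, so c is indeed a codeword.


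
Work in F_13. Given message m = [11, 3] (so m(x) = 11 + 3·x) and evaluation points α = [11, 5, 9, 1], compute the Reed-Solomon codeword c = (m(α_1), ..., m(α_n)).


c = [5, 0, 12, 1]

Message polynomial: m(x) = 11 + 3·x (mod 13).
For each evaluation point α_i, compute m(α_i) mod 13:
  α_1 = 11: Horner steps 3 → 5, so m(11) = 5.
  α_2 = 5: Horner steps 3 → 0, so m(5) = 0.
  α_3 = 9: Horner steps 3 → 12, so m(9) = 12.
  α_4 = 1: Horner steps 3 → 1, so m(1) = 1.
Codeword c = [5, 0, 12, 1] ∈ F_13^4.


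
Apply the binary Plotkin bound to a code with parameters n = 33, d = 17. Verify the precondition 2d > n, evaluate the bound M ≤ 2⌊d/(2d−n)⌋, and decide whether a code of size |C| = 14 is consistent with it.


Plotkin bound M ≤ 34; given |C| = 14 ≤ bound (satisfied).

Check applicability: 2d = 34, n = 33.
2d − n = 1 > 0, so Plotkin applies.
Compute d/(2d−n) = 17/1 ≈ 17.0000.
⌊d/(2d−n)⌋ = 17.
Plotkin bound: M ≤ 2·17 = 34.
Given |C| = 14, check: satisfied.
This |C| is below the Plotkin bound.


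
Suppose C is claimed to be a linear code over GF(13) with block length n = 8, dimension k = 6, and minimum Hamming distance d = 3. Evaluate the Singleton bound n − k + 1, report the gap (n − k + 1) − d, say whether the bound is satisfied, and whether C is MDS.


Singleton RHS = n − k + 1 = 3, slack = 0, bound satisfied, MDS.

Singleton bound: d ≤ n − k + 1.
Here n = 8, k = 6, so n − k + 1 = 3.
Given d = 3, check d ≤ 3: YES.
Slack = (n − k + 1) − d = 0.
The code is MDS (slack = 0).
Description: the claimed parameters are [8, 6, 3]_13; such a code would be MDS (meets Singleton bound).


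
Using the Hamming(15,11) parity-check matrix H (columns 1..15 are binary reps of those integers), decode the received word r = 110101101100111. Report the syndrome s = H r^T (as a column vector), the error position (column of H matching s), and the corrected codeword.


s = (1, 0, 0, 1)^T, error position = 9, corrected codeword c = 110101100100111

Compute s = H r^T mod 2 one row at a time:
  s_1 = 0 + 1 + 1 + 0 + 0 + 1 + 1 + 1 = 5 ≡ 1 (mod 2).
  s_2 = 1 + 0 + 1 + 1 + 0 + 1 + 1 + 1 = 6 ≡ 0 (mod 2).
  s_3 = 1 + 0 + 1 + 1 + 1 + 0 + 1 + 1 = 6 ≡ 0 (mod 2).
  s_4 = 1 + 0 + 0 + 1 + 1 + 0 + 1 + 1 = 5 ≡ 1 (mod 2).
s = (1, 0, 0, 1)^T — this equals column 9 of H (binary 1001), so error is at position 9.
Correct: flip bit 9 of r = 110101101100111 to get c = 110101100100111.


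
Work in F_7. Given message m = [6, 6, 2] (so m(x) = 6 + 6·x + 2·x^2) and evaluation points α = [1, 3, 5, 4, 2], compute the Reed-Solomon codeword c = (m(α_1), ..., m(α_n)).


c = [0, 0, 2, 6, 5]

Message polynomial: m(x) = 6 + 6·x + 2·x^2 (mod 7).
For each evaluation point α_i, compute m(α_i) mod 7:
  α_1 = 1: Horner steps 2 → 1 → 0, so m(1) = 0.
  α_2 = 3: Horner steps 2 → 5 → 0, so m(3) = 0.
  α_3 = 5: Horner steps 2 → 2 → 2, so m(5) = 2.
  α_4 = 4: Horner steps 2 → 0 → 6, so m(4) = 6.
  α_5 = 2: Horner steps 2 → 3 → 5, so m(2) = 5.
Codeword c = [0, 0, 2, 6, 5] ∈ F_7^5.


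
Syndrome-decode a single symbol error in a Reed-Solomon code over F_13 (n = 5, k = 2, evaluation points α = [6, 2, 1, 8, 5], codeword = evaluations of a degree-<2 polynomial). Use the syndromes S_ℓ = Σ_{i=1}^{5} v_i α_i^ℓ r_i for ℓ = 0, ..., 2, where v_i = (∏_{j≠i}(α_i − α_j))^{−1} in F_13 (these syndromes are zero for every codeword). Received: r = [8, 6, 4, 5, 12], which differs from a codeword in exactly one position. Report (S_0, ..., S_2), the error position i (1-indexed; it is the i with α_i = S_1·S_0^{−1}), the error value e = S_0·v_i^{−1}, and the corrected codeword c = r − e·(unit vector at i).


S = (6, 10, 8), error at position 1, error magnitude e = 7, c = [1, 6, 4, 5, 12].

Step 1: column multipliers v_i = (∏_{j≠i}(α_i − α_j))^{−1} mod 13.
  i = 1 (α = 6): (6−2)(6−1)(6−8)(6−5) = 4·5·(−2)·1 = −40 ≡ 12, so v_1 = 12^{−1} = 12 (mod 13).
  i = 2 (α = 2): (2−6)(2−1)(2−8)(2−5) = (−4)·1·(−6)·(−3) = −72 ≡ 6, so v_2 = 6^{−1} = 11 (mod 13).
  i = 3 (α = 1): (1−6)(1−2)(1−8)(1−5) = (−5)·(−1)·(−7)·(−4) = 140 ≡ 10, so v_3 = 10^{−1} = 4 (mod 13).
  i = 4 (α = 8): (8−6)(8−2)(8−1)(8−5) = 2·6·7·3 = 252 ≡ 5, so v_4 = 5^{−1} = 8 (mod 13).
  i = 5 (α = 5): (5−6)(5−2)(5−1)(5−8) = (−1)·3·4·(−3) = 36 ≡ 10, so v_5 = 10^{−1} = 4 (mod 13).
  v = [12, 11, 4, 8, 4].
Step 2: syndromes of r = [8, 6, 4, 5, 12] (all sums mod 13).
  S_0 = Σ v_i r_i = 12·8 + 11·6 + 4·4 + 8·5 + 4·12 = 266 ≡ 6.
  S_1 = Σ v_i α_i r_i = 12·6·8 + 11·2·6 + 4·1·4 + 8·8·5 + 4·5·12 = 1284 ≡ 10.
  α_i^2 mod 13 = [10, 4, 1, 12, 12].
  S_2 = Σ v_i α_i^2 r_i = 12·10·8 + 11·4·6 + 4·1·4 + 8·12·5 + 4·12·12 = 2296 ≡ 8.
  S = (6, 10, 8) ≠ 0, so r is not a codeword (an error is present).
Step 3: locate the error. For a single error e at position i, S_ℓ = v_i·e·α_i^ℓ, so α_err = S_1/S_0.
  S_0^{−1} = 6^{−1} = 11 (mod 13), so α_err = 10·11 = 110 ≡ 6 = α_1. Error position i = 1.
  Consistency check: S_2/S_1 = 8·4 = 32 ≡ 6 = α_err ✓ (single-error assumption holds).
Step 4: error magnitude e = S_0/v_1 = S_0·∏_{j≠1}(α_1 − α_j) = 6·12 = 72 ≡ 7 (mod 13).
Step 5: correct position 1: c_1 = r_1 − e = 8 − 7 ≡ 1 (mod 13). Hence c = [1, 6, 4, 5, 12].
  Check: interpolating c through the α_i gives m(x) = 2 + 2·x (degree < 2) with m(α_i) = c_i for every i, so c is indeed a codeword.


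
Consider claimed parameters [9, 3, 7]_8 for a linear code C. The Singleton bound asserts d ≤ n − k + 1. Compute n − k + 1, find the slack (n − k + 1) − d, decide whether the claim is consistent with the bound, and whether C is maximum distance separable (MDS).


Singleton RHS = n − k + 1 = 7, slack = 0, bound satisfied, MDS.

Singleton bound: d ≤ n − k + 1.
Here n = 9, k = 3, so n − k + 1 = 7.
Given d = 7, check d ≤ 7: YES.
Slack = (n − k + 1) − d = 0.
The code is MDS (slack = 0).
Description: the claimed parameters are [9, 3, 7]_8; such a code would be MDS (meets Singleton bound).


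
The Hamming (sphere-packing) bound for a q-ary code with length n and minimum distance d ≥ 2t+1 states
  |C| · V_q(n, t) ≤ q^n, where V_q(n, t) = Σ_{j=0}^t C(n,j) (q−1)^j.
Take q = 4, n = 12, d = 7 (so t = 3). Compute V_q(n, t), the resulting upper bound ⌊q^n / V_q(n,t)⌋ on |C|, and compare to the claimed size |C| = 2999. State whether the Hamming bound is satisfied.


V_q(n, t) = 6571, q^n = 16777216, Hamming bound = 2553, |C| = 2999 > bound (violated).

Step 1: Compute V_q(n, t) = Σ_{j=0}^3 C(n, j) (q−1)^j.
  j = 0: C(12,0)·(3)^0 = 1·1 = 1.
  j = 1: C(12,1)·(3)^1 = 12·3 = 36.
  j = 2: C(12,2)·(3)^2 = 66·9 = 594.
  j = 3: C(12,3)·(3)^3 = 220·27 = 5940.
  V_q(n, t) = 1 + 36 + 594 + 5940 = 6571.
Step 2: q^n = 4^12 = 16777216.
Step 3: Hamming bound ⌊q^n / V_q(n,t)⌋ = ⌊16777216/6571⌋ = 2553.
Step 4: Compare |C| = 2999 to 2553: violated.
The claimed |C| lies above the Hamming bound, so no 4-ary code of length 12 with d ≥ 7 can have 2999 codewords.


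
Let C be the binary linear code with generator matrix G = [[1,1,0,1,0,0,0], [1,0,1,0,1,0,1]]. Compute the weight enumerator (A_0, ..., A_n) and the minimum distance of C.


Weight distribution: A_0 = 1, A_3 = 1, A_4 = 1, A_5 = 1. Minimum distance d = 3.

Enumerate all 2^2 = 4 messages m ∈ F_2^2.
For each, compute codeword c = mG in F_2^7, then tally its weight.
  m = 00 → c = 0000000, weight = 0.
  m = 10 → c = 1101000, weight = 3.
  m = 01 → c = 1010101, weight = 4.
  m = 11 → c = 0111101, weight = 5.
Tally weights:
  weight 0: 1 codewords.
  weight 3: 1 codewords.
  weight 4: 1 codewords.
  weight 5: 1 codewords.
Minimum distance d = smallest w > 0 with A_w > 0 = 3.
Sanity: Σ A_w = 4 = 2^2 = 4 ✓.


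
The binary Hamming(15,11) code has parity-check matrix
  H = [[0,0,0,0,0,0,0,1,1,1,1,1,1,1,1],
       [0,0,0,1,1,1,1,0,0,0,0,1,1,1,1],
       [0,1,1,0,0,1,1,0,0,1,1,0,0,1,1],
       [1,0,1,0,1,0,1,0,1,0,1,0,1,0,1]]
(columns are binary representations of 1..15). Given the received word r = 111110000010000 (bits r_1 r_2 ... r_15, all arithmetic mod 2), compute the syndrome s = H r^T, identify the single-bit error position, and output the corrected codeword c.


s = (1, 0, 1, 0)^T, error position = 10, corrected codeword c = 111110000110000

Compute s = H r^T mod 2 one row at a time:
  s_1 = 0 + 0 + 0 + 1 + 0 + 0 + 0 + 0 = 1 ≡ 1 (mod 2).
  s_2 = 1 + 1 + 0 + 0 + 0 + 0 + 0 + 0 = 2 ≡ 0 (mod 2).
  s_3 = 1 + 1 + 0 + 0 + 0 + 1 + 0 + 0 = 3 ≡ 1 (mod 2).
  s_4 = 1 + 1 + 1 + 0 + 0 + 1 + 0 + 0 = 4 ≡ 0 (mod 2).
s = (1, 0, 1, 0)^T — this equals column 10 of H (binary 1010), so error is at position 10.
Correct: flip bit 10 of r = 111110000010000 to get c = 111110000110000.


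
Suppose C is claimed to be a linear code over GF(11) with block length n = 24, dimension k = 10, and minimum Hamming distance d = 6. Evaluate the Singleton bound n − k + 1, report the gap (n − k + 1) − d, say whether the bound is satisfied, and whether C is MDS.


Singleton RHS = n − k + 1 = 15, slack = 9, bound satisfied, not MDS.

Singleton bound: d ≤ n − k + 1.
Here n = 24, k = 10, so n − k + 1 = 15.
Given d = 6, check d ≤ 15: YES.
Slack = (n − k + 1) − d = 9.
The code is NOT MDS (slack = 9 > 0).
Description: the claimed parameters are [24, 10, 6]_11; such a code would be non-MDS.


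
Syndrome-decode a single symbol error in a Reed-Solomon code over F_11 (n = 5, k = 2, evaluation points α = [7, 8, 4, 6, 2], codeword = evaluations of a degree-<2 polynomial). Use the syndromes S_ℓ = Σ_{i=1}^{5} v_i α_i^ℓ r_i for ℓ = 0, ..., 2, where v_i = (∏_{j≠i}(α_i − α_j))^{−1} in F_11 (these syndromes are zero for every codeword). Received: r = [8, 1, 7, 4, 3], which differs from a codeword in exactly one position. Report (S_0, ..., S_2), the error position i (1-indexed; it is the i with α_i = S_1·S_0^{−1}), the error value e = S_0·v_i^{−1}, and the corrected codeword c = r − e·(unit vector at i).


S = (9, 7, 3), error at position 5, error magnitude e = 4, c = [8, 1, 7, 4, 10].

Step 1: column multipliers v_i = (∏_{j≠i}(α_i − α_j))^{−1} mod 11.
  i = 1 (α = 7): (7−8)(7−4)(7−6)(7−2) = (−1)·3·1·5 = −15 ≡ 7, so v_1 = 7^{−1} = 8 (mod 11).
  i = 2 (α = 8): (8−7)(8−4)(8−6)(8−2) = 1·4·2·6 = 48 ≡ 4, so v_2 = 4^{−1} = 3 (mod 11).
  i = 3 (α = 4): (4−7)(4−8)(4−6)(4−2) = (−3)·(−4)·(−2)·2 = −48 ≡ 7, so v_3 = 7^{−1} = 8 (mod 11).
  i = 4 (α = 6): (6−7)(6−8)(6−4)(6−2) = (−1)·(−2)·2·4 = 16 ≡ 5, so v_4 = 5^{−1} = 9 (mod 11).
  i = 5 (α = 2): (2−7)(2−8)(2−4)(2−6) = (−5)·(−6)·(−2)·(−4) = 240 ≡ 9, so v_5 = 9^{−1} = 5 (mod 11).
  v = [8, 3, 8, 9, 5].
Step 2: syndromes of r = [8, 1, 7, 4, 3] (all sums mod 11).
  S_0 = Σ v_i r_i = 8·8 + 3·1 + 8·7 + 9·4 + 5·3 = 174 ≡ 9.
  S_1 = Σ v_i α_i r_i = 8·7·8 + 3·8·1 + 8·4·7 + 9·6·4 + 5·2·3 = 942 ≡ 7.
  α_i^2 mod 11 = [5, 9, 5, 3, 4].
  S_2 = Σ v_i α_i^2 r_i = 8·5·8 + 3·9·1 + 8·5·7 + 9·3·4 + 5·4·3 = 795 ≡ 3.
  S = (9, 7, 3) ≠ 0, so r is not a codeword (an error is present).
Step 3: locate the error. For a single error e at position i, S_ℓ = v_i·e·α_i^ℓ, so α_err = S_1/S_0.
  S_0^{−1} = 9^{−1} = 5 (mod 11), so α_err = 7·5 = 35 ≡ 2 = α_5. Error position i = 5.
  Consistency check: S_2/S_1 = 3·8 = 24 ≡ 2 = α_err ✓ (single-error assumption holds).
Step 4: error magnitude e = S_0/v_5 = S_0·∏_{j≠5}(α_5 − α_j) = 9·9 = 81 ≡ 4 (mod 11).
Step 5: correct position 5: c_5 = r_5 − e = 3 − 4 ≡ 10 (mod 11). Hence c = [8, 1, 7, 4, 10].
  Check: interpolating c through the α_i gives m(x) = 2 + 4·x (degree < 2) with m(α_i) = c_i for every i, so c is indeed a codeword.


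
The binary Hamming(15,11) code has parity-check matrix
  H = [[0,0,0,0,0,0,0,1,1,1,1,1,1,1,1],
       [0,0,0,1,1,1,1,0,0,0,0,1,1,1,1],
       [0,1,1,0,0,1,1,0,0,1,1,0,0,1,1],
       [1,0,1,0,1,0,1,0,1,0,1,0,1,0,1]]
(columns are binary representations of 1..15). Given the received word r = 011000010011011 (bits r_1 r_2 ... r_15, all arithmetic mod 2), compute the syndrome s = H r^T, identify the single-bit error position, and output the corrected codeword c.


s = (1, 1, 1, 1)^T, error position = 15, corrected codeword c = 011000010011010

Compute s = H r^T mod 2 one row at a time:
  s_1 = 1 + 0 + 0 + 1 + 1 + 0 + 1 + 1 = 5 ≡ 1 (mod 2).
  s_2 = 0 + 0 + 0 + 0 + 1 + 0 + 1 + 1 = 3 ≡ 1 (mod 2).
  s_3 = 1 + 1 + 0 + 0 + 0 + 1 + 1 + 1 = 5 ≡ 1 (mod 2).
  s_4 = 0 + 1 + 0 + 0 + 0 + 1 + 0 + 1 = 3 ≡ 1 (mod 2).
s = (1, 1, 1, 1)^T — this equals column 15 of H (binary 1111), so error is at position 15.
Correct: flip bit 15 of r = 011000010011011 to get c = 011000010011010.


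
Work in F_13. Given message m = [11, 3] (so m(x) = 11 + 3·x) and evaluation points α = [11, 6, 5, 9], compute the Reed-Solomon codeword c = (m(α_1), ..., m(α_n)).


c = [5, 3, 0, 12]

Message polynomial: m(x) = 11 + 3·x (mod 13).
For each evaluation point α_i, compute m(α_i) mod 13:
  α_1 = 11: Horner steps 3 → 5, so m(11) = 5.
  α_2 = 6: Horner steps 3 → 3, so m(6) = 3.
  α_3 = 5: Horner steps 3 → 0, so m(5) = 0.
  α_4 = 9: Horner steps 3 → 12, so m(9) = 12.
Codeword c = [5, 3, 0, 12] ∈ F_13^4.


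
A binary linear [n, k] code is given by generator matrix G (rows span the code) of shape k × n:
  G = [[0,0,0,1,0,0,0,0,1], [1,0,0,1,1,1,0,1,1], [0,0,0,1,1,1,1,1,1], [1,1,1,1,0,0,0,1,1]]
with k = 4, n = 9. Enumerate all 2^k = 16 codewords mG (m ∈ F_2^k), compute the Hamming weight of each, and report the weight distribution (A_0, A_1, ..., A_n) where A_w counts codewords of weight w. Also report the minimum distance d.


Weight distribution: A_0 = 1, A_2 = 2, A_4 = 6, A_6 = 6, A_8 = 1. Minimum distance d = 2.

Enumerate all 2^4 = 16 messages m ∈ F_2^4.
For each, compute codeword c = mG in F_2^9, then tally its weight.
  m = 0000 → c = 000000000, weight = 0.
  m = 1000 → c = 000100001, weight = 2.
  m = 0100 → c = 100111011, weight = 6.
  m = 1100 → c = 100011010, weight = 4.
  m = 0010 → c = 000111111, weight = 6.
  m = 1010 → c = 000011110, weight = 4.
  m = 0110 → c = 100000100, weight = 2.
  m = 1110 → c = 100100101, weight = 4.
  m = 0001 → c = 111100011, weight = 6.
  m = 1001 → c = 111000010, weight = 4.
  m = 0101 → c = 011011000, weight = 4.
  m = 1101 → c = 011111001, weight = 6.
  m = 0011 → c = 111011100, weight = 6.
  m = 1011 → c = 111111101, weight = 8.
  m = 0111 → c = 011100111, weight = 6.
  m = 1111 → c = 011000110, weight = 4.
Tally weights:
  weight 0: 1 codewords.
  weight 2: 2 codewords.
  weight 4: 6 codewords.
  weight 6: 6 codewords.
  weight 8: 1 codewords.
Minimum distance d = smallest w > 0 with A_w > 0 = 2.
Sanity: Σ A_w = 16 = 2^4 = 16 ✓.


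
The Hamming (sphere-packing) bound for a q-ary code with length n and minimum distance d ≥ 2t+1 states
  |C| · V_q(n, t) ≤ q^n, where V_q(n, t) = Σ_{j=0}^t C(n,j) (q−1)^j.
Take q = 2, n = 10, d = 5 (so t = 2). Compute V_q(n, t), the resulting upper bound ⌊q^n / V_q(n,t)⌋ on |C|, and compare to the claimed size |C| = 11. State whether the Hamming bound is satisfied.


V_q(n, t) = 56, q^n = 1024, Hamming bound = 18, |C| = 11 ≤ bound (satisfied).

Step 1: Compute V_q(n, t) = Σ_{j=0}^2 C(n, j) (q−1)^j.
  j = 0: C(10,0)·(1)^0 = 1·1 = 1.
  j = 1: C(10,1)·(1)^1 = 10·1 = 10.
  j = 2: C(10,2)·(1)^2 = 45·1 = 45.
  V_q(n, t) = 1 + 10 + 45 = 56.
Step 2: q^n = 2^10 = 1024.
Step 3: Hamming bound ⌊q^n / V_q(n,t)⌋ = ⌊1024/56⌋ = 18.
Step 4: Compare |C| = 11 to 18: satisfied.
The claimed |C| lies below the Hamming bound.


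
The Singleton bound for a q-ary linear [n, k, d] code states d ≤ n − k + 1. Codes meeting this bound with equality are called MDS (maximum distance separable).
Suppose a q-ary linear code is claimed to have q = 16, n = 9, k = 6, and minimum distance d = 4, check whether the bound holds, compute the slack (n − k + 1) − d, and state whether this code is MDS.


Singleton RHS = n − k + 1 = 4, slack = 0, bound satisfied, MDS.

Singleton bound: d ≤ n − k + 1.
Here n = 9, k = 6, so n − k + 1 = 4.
Given d = 4, check d ≤ 4: YES.
Slack = (n − k + 1) − d = 0.
The code is MDS (slack = 0).
Description: the claimed parameters are [9, 6, 4]_16; such a code would be MDS (meets Singleton bound).


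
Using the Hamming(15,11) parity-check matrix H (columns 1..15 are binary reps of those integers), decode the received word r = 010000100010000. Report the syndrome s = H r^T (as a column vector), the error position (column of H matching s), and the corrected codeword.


s = (1, 1, 1, 0)^T, error position = 14, corrected codeword c = 010000100010010

Compute s = H r^T mod 2 one row at a time:
  s_1 = 0 + 0 + 0 + 1 + 0 + 0 + 0 + 0 = 1 ≡ 1 (mod 2).
  s_2 = 0 + 0 + 0 + 1 + 0 + 0 + 0 + 0 = 1 ≡ 1 (mod 2).
  s_3 = 1 + 0 + 0 + 1 + 0 + 1 + 0 + 0 = 3 ≡ 1 (mod 2).
  s_4 = 0 + 0 + 0 + 1 + 0 + 1 + 0 + 0 = 2 ≡ 0 (mod 2).
s = (1, 1, 1, 0)^T — this equals column 14 of H (binary 1110), so error is at position 14.
Correct: flip bit 14 of r = 010000100010000 to get c = 010000100010010.


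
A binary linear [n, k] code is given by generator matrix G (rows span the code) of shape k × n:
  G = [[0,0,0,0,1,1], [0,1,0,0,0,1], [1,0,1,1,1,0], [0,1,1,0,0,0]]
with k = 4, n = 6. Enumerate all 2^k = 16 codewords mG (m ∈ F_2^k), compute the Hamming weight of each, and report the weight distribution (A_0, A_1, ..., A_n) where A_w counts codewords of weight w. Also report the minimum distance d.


Weight distribution: A_0 = 1, A_2 = 7, A_4 = 7, A_6 = 1. Minimum distance d = 2.

Enumerate all 2^4 = 16 messages m ∈ F_2^4.
For each, compute codeword c = mG in F_2^6, then tally its weight.
  m = 0000 → c = 000000, weight = 0.
  m = 1000 → c = 000011, weight = 2.
  m = 0100 → c = 010001, weight = 2.
  m = 1100 → c = 010010, weight = 2.
  m = 0010 → c = 101110, weight = 4.
  m = 1010 → c = 101101, weight = 4.
  m = 0110 → c = 111111, weight = 6.
  m = 1110 → c = 111100, weight = 4.
  m = 0001 → c = 011000, weight = 2.
  m = 1001 → c = 011011, weight = 4.
  m = 0101 → c = 001001, weight = 2.
  m = 1101 → c = 001010, weight = 2.
  m = 0011 → c = 110110, weight = 4.
  m = 1011 → c = 110101, weight = 4.
  m = 0111 → c = 100111, weight = 4.
  m = 1111 → c = 100100, weight = 2.
Tally weights:
  weight 0: 1 codewords.
  weight 2: 7 codewords.
  weight 4: 7 codewords.
  weight 6: 1 codewords.
Minimum distance d = smallest w > 0 with A_w > 0 = 2.
Sanity: Σ A_w = 16 = 2^4 = 16 ✓.


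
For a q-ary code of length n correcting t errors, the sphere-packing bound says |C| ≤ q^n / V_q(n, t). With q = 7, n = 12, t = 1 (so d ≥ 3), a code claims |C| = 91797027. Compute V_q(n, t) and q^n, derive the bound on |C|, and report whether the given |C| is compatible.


V_q(n, t) = 73, q^n = 13841287201, Hamming bound = 189606673, |C| = 91797027 ≤ bound (satisfied).

Step 1: Compute V_q(n, t) = Σ_{j=0}^1 C(n, j) (q−1)^j.
  j = 0: C(12,0)·(6)^0 = 1·1 = 1.
  j = 1: C(12,1)·(6)^1 = 12·6 = 72.
  V_q(n, t) = 1 + 72 = 73.
Step 2: q^n = 7^12 = 13841287201.
Step 3: Hamming bound ⌊q^n / V_q(n,t)⌋ = ⌊13841287201/73⌋ = 189606673.
Step 4: Compare |C| = 91797027 to 189606673: satisfied.
The claimed |C| lies below the Hamming bound.


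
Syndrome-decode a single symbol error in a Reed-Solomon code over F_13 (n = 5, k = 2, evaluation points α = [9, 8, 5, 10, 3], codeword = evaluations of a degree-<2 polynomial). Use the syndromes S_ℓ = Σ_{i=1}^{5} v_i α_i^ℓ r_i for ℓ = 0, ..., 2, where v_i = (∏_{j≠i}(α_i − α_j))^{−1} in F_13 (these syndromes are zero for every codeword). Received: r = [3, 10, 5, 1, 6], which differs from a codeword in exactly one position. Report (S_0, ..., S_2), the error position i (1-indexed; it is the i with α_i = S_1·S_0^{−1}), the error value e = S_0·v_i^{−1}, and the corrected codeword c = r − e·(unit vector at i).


S = (1, 10, 9), error at position 4, error magnitude e = 5, c = [3, 10, 5, 9, 6].

Step 1: column multipliers v_i = (∏_{j≠i}(α_i − α_j))^{−1} mod 13.
  i = 1 (α = 9): (9−8)(9−5)(9−10)(9−3) = 1·4·(−1)·6 = −24 ≡ 2, so v_1 = 2^{−1} = 7 (mod 13).
  i = 2 (α = 8): (8−9)(8−5)(8−10)(8−3) = (−1)·3·(−2)·5 = 30 ≡ 4, so v_2 = 4^{−1} = 10 (mod 13).
  i = 3 (α = 5): (5−9)(5−8)(5−10)(5−3) = (−4)·(−3)·(−5)·2 = −120 ≡ 10, so v_3 = 10^{−1} = 4 (mod 13).
  i = 4 (α = 10): (10−9)(10−8)(10−5)(10−3) = 1·2·5·7 = 70 ≡ 5, so v_4 = 5^{−1} = 8 (mod 13).
  i = 5 (α = 3): (3−9)(3−8)(3−5)(3−10) = (−6)·(−5)·(−2)·(−7) = 420 ≡ 4, so v_5 = 4^{−1} = 10 (mod 13).
  v = [7, 10, 4, 8, 10].
Step 2: syndromes of r = [3, 10, 5, 1, 6] (all sums mod 13).
  S_0 = Σ v_i r_i = 7·3 + 10·10 + 4·5 + 8·1 + 10·6 = 209 ≡ 1.
  S_1 = Σ v_i α_i r_i = 7·9·3 + 10·8·10 + 4·5·5 + 8·10·1 + 10·3·6 = 1349 ≡ 10.
  α_i^2 mod 13 = [3, 12, 12, 9, 9].
  S_2 = Σ v_i α_i^2 r_i = 7·3·3 + 10·12·10 + 4·12·5 + 8·9·1 + 10·9·6 = 2115 ≡ 9.
  S = (1, 10, 9) ≠ 0, so r is not a codeword (an error is present).
Step 3: locate the error. For a single error e at position i, S_ℓ = v_i·e·α_i^ℓ, so α_err = S_1/S_0.
  S_0^{−1} = 1^{−1} = 1 (mod 13), so α_err = 10·1 = 10 ≡ 10 = α_4. Error position i = 4.
  Consistency check: S_2/S_1 = 9·4 = 36 ≡ 10 = α_err ✓ (single-error assumption holds).
Step 4: error magnitude e = S_0/v_4 = S_0·∏_{j≠4}(α_4 − α_j) = 1·5 = 5 ≡ 5 (mod 13).
Step 5: correct position 4: c_4 = r_4 − e = 1 − 5 ≡ 9 (mod 13). Hence c = [3, 10, 5, 9, 6].
  Check: interpolating c through the α_i gives m(x) = 1 + 6·x (degree < 2) with m(α_i) = c_i for every i, so c is indeed a codeword.


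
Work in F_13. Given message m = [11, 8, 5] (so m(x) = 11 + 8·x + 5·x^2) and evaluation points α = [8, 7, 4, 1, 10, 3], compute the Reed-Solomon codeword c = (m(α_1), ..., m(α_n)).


c = [5, 0, 6, 11, 6, 2]

Message polynomial: m(x) = 11 + 8·x + 5·x^2 (mod 13).
For each evaluation point α_i, compute m(α_i) mod 13:
  α_1 = 8: Horner steps 5 → 9 → 5, so m(8) = 5.
  α_2 = 7: Horner steps 5 → 4 → 0, so m(7) = 0.
  α_3 = 4: Horner steps 5 → 2 → 6, so m(4) = 6.
  α_4 = 1: Horner steps 5 → 0 → 11, so m(1) = 11.
  α_5 = 10: Horner steps 5 → 6 → 6, so m(10) = 6.
  α_6 = 3: Horner steps 5 → 10 → 2, so m(3) = 2.
Codeword c = [5, 0, 6, 11, 6, 2] ∈ F_13^6.


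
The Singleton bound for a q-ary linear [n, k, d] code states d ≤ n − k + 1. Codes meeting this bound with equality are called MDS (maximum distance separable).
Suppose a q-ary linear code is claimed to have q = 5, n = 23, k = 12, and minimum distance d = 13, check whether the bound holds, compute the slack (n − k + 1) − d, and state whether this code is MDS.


Singleton RHS = n − k + 1 = 12, slack = -1, bound violated (no such code; not MDS).

Singleton bound: d ≤ n − k + 1.
Here n = 23, k = 12, so n − k + 1 = 12.
Given d = 13, check d ≤ 12: NO.
Slack = (n − k + 1) − d = -1.
The slack is negative: d = 13 exceeds n − k + 1 = 12 by 1, so the Singleton bound is violated and no linear [23, 12, 13]_5 code can exist. In particular it is not MDS (MDS requires d = n − k + 1 exactly).
Description: the claimed parameters are [23, 12, 13]_5; such a code would be impossible (violates the Singleton bound).


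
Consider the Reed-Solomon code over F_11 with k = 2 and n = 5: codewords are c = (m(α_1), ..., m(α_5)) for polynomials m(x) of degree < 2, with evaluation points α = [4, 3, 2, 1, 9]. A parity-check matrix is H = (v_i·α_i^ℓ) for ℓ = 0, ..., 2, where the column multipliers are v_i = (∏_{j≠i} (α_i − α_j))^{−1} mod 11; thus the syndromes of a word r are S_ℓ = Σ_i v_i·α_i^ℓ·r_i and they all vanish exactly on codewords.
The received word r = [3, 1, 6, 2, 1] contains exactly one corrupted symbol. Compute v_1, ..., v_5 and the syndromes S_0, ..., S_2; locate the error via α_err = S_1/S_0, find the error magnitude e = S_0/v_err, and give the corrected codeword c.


S = (2, 6, 7), error at position 2, error magnitude e = 2, c = [3, 10, 6, 2, 1].

Step 1: column multipliers v_i = (∏_{j≠i}(α_i − α_j))^{−1} mod 11.
  i = 1 (α = 4): (4−3)(4−2)(4−1)(4−9) = 1·2·3·(−5) = −30 ≡ 3, so v_1 = 3^{−1} = 4 (mod 11).
  i = 2 (α = 3): (3−4)(3−2)(3−1)(3−9) = (−1)·1·2·(−6) = 12 ≡ 1, so v_2 = 1^{−1} = 1 (mod 11).
  i = 3 (α = 2): (2−4)(2−3)(2−1)(2−9) = (−2)·(−1)·1·(−7) = −14 ≡ 8, so v_3 = 8^{−1} = 7 (mod 11).
  i = 4 (α = 1): (1−4)(1−3)(1−2)(1−9) = (−3)·(−2)·(−1)·(−8) = 48 ≡ 4, so v_4 = 4^{−1} = 3 (mod 11).
  i = 5 (α = 9): (9−4)(9−3)(9−2)(9−1) = 5·6·7·8 = 1680 ≡ 8, so v_5 = 8^{−1} = 7 (mod 11).
  v = [4, 1, 7, 3, 7].
Step 2: syndromes of r = [3, 1, 6, 2, 1] (all sums mod 11).
  S_0 = Σ v_i r_i = 4·3 + 1·1 + 7·6 + 3·2 + 7·1 = 68 ≡ 2.
  S_1 = Σ v_i α_i r_i = 4·4·3 + 1·3·1 + 7·2·6 + 3·1·2 + 7·9·1 = 204 ≡ 6.
  α_i^2 mod 11 = [5, 9, 4, 1, 4].
  S_2 = Σ v_i α_i^2 r_i = 4·5·3 + 1·9·1 + 7·4·6 + 3·1·2 + 7·4·1 = 271 ≡ 7.
  S = (2, 6, 7) ≠ 0, so r is not a codeword (an error is present).
Step 3: locate the error. For a single error e at position i, S_ℓ = v_i·e·α_i^ℓ, so α_err = S_1/S_0.
  S_0^{−1} = 2^{−1} = 6 (mod 11), so α_err = 6·6 = 36 ≡ 3 = α_2. Error position i = 2.
  Consistency check: S_2/S_1 = 7·2 = 14 ≡ 3 = α_err ✓ (single-error assumption holds).
Step 4: error magnitude e = S_0/v_2 = S_0·∏_{j≠2}(α_2 − α_j) = 2·1 = 2 ≡ 2 (mod 11).
Step 5: correct position 2: c_2 = r_2 − e = 1 − 2 ≡ 10 (mod 11). Hence c = [3, 10, 6, 2, 1].
  Check: interpolating c through the α_i gives m(x) = 9 + 4·x (degree < 2) with m(α_i) = c_i for every i, so c is indeed a codeword.


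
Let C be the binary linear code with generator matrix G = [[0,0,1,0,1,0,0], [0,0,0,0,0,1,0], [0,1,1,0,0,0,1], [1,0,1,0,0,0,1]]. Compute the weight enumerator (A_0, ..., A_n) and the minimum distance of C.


Weight distribution: A_0 = 1, A_1 = 1, A_2 = 2, A_3 = 6, A_4 = 5, A_5 = 1. Minimum distance d = 1.

Enumerate all 2^4 = 16 messages m ∈ F_2^4.
For each, compute codeword c = mG in F_2^7, then tally its weight.
  m = 0000 → c = 0000000, weight = 0.
  m = 1000 → c = 0010100, weight = 2.
  m = 0100 → c = 0000010, weight = 1.
  m = 1100 → c = 0010110, weight = 3.
  m = 0010 → c = 0110001, weight = 3.
  m = 1010 → c = 0100101, weight = 3.
  m = 0110 → c = 0110011, weight = 4.
  m = 1110 → c = 0100111, weight = 4.
  m = 0001 → c = 1010001, weight = 3.
  m = 1001 → c = 1000101, weight = 3.
  m = 0101 → c = 1010011, weight = 4.
  m = 1101 → c = 1000111, weight = 4.
  m = 0011 → c = 1100000, weight = 2.
  m = 1011 → c = 1110100, weight = 4.
  m = 0111 → c = 1100010, weight = 3.
  m = 1111 → c = 1110110, weight = 5.
Tally weights:
  weight 0: 1 codewords.
  weight 1: 1 codewords.
  weight 2: 2 codewords.
  weight 3: 6 codewords.
  weight 4: 5 codewords.
  weight 5: 1 codewords.
Minimum distance d = smallest w > 0 with A_w > 0 = 1.
Sanity: Σ A_w = 16 = 2^4 = 16 ✓.


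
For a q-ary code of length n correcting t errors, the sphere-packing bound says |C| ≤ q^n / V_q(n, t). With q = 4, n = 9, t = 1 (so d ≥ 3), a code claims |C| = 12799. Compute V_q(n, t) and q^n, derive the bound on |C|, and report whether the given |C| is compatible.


V_q(n, t) = 28, q^n = 262144, Hamming bound = 9362, |C| = 12799 > bound (violated).

Step 1: Compute V_q(n, t) = Σ_{j=0}^1 C(n, j) (q−1)^j.
  j = 0: C(9,0)·(3)^0 = 1·1 = 1.
  j = 1: C(9,1)·(3)^1 = 9·3 = 27.
  V_q(n, t) = 1 + 27 = 28.
Step 2: q^n = 4^9 = 262144.
Step 3: Hamming bound ⌊q^n / V_q(n,t)⌋ = ⌊262144/28⌋ = 9362.
Step 4: Compare |C| = 12799 to 9362: violated.
The claimed |C| lies above the Hamming bound, so no 4-ary code of length 9 with d ≥ 3 can have 12799 codewords.


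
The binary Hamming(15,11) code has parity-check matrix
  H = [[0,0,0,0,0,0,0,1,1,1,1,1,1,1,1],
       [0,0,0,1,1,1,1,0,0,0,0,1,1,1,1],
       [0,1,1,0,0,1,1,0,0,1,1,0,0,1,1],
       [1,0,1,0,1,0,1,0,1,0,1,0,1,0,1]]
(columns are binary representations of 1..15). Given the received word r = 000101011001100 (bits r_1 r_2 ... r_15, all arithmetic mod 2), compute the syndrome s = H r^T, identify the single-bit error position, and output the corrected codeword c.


s = (0, 0, 1, 0)^T, error position = 2, corrected codeword c = 010101011001100

Compute s = H r^T mod 2 one row at a time:
  s_1 = 1 + 1 + 0 + 0 + 1 + 1 + 0 + 0 = 4 ≡ 0 (mod 2).
  s_2 = 1 + 0 + 1 + 0 + 1 + 1 + 0 + 0 = 4 ≡ 0 (mod 2).
  s_3 = 0 + 0 + 1 + 0 + 0 + 0 + 0 + 0 = 1 ≡ 1 (mod 2).
  s_4 = 0 + 0 + 0 + 0 + 1 + 0 + 1 + 0 = 2 ≡ 0 (mod 2).
s = (0, 0, 1, 0)^T — this equals column 2 of H (binary 0010), so error is at position 2.
Correct: flip bit 2 of r = 000101011001100 to get c = 010101011001100.


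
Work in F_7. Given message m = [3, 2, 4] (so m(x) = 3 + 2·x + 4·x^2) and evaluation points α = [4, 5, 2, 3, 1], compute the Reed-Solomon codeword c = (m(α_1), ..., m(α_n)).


c = [5, 1, 2, 3, 2]

Message polynomial: m(x) = 3 + 2·x + 4·x^2 (mod 7).
For each evaluation point α_i, compute m(α_i) mod 7:
  α_1 = 4: Horner steps 4 → 4 → 5, so m(4) = 5.
  α_2 = 5: Horner steps 4 → 1 → 1, so m(5) = 1.
  α_3 = 2: Horner steps 4 → 3 → 2, so m(2) = 2.
  α_4 = 3: Horner steps 4 → 0 → 3, so m(3) = 3.
  α_5 = 1: Horner steps 4 → 6 → 2, so m(1) = 2.
Codeword c = [5, 1, 2, 3, 2] ∈ F_7^5.


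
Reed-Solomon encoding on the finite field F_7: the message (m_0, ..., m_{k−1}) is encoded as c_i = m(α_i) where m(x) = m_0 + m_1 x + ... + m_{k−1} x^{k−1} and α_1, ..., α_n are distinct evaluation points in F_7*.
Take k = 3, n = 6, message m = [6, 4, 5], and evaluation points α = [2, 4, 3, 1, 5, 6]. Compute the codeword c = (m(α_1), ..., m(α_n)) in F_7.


c = [6, 4, 0, 1, 4, 0]

Message polynomial: m(x) = 6 + 4·x + 5·x^2 (mod 7).
For each evaluation point α_i, compute m(α_i) mod 7:
  α_1 = 2: Horner steps 5 → 0 → 6, so m(2) = 6.
  α_2 = 4: Horner steps 5 → 3 → 4, so m(4) = 4.
  α_3 = 3: Horner steps 5 → 5 → 0, so m(3) = 0.
  α_4 = 1: Horner steps 5 → 2 → 1, so m(1) = 1.
  α_5 = 5: Horner steps 5 → 1 → 4, so m(5) = 4.
  α_6 = 6: Horner steps 5 → 6 → 0, so m(6) = 0.
Codeword c = [6, 4, 0, 1, 4, 0] ∈ F_7^6.


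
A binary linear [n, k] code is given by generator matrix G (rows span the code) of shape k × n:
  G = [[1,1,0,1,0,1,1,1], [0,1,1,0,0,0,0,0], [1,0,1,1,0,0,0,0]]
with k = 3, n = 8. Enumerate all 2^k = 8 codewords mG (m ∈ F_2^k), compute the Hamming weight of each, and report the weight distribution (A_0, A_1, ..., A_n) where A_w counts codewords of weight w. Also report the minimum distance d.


Weight distribution: A_0 = 1, A_2 = 1, A_3 = 3, A_5 = 1, A_6 = 2. Minimum distance d = 2.

Enumerate all 2^3 = 8 messages m ∈ F_2^3.
For each, compute codeword c = mG in F_2^8, then tally its weight.
  m = 000 → c = 00000000, weight = 0.
  m = 100 → c = 11010111, weight = 6.
  m = 010 → c = 01100000, weight = 2.
  m = 110 → c = 10110111, weight = 6.
  m = 001 → c = 10110000, weight = 3.
  m = 101 → c = 01100111, weight = 5.
  m = 011 → c = 11010000, weight = 3.
  m = 111 → c = 00000111, weight = 3.
Tally weights:
  weight 0: 1 codewords.
  weight 2: 1 codewords.
  weight 3: 3 codewords.
  weight 5: 1 codewords.
  weight 6: 2 codewords.
Minimum distance d = smallest w > 0 with A_w > 0 = 2.
Sanity: Σ A_w = 8 = 2^3 = 8 ✓.


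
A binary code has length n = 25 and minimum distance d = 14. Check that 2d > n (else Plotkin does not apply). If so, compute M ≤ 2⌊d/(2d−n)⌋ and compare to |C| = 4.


Plotkin bound M ≤ 8; given |C| = 4 ≤ bound (satisfied).

Check applicability: 2d = 28, n = 25.
2d − n = 3 > 0, so Plotkin applies.
Compute d/(2d−n) = 14/3 ≈ 4.6667.
⌊d/(2d−n)⌋ = 4.
Plotkin bound: M ≤ 2·4 = 8.
Given |C| = 4, check: satisfied.
This |C| is below the Plotkin bound.


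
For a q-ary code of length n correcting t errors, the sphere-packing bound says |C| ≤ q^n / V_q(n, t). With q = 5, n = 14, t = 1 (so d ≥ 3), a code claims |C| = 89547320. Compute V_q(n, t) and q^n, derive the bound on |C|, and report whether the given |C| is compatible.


V_q(n, t) = 57, q^n = 6103515625, Hamming bound = 107079221, |C| = 89547320 ≤ bound (satisfied).

Step 1: Compute V_q(n, t) = Σ_{j=0}^1 C(n, j) (q−1)^j.
  j = 0: C(14,0)·(4)^0 = 1·1 = 1.
  j = 1: C(14,1)·(4)^1 = 14·4 = 56.
  V_q(n, t) = 1 + 56 = 57.
Step 2: q^n = 5^14 = 6103515625.
Step 3: Hamming bound ⌊q^n / V_q(n,t)⌋ = ⌊6103515625/57⌋ = 107079221.
Step 4: Compare |C| = 89547320 to 107079221: satisfied.
The claimed |C| lies below the Hamming bound.


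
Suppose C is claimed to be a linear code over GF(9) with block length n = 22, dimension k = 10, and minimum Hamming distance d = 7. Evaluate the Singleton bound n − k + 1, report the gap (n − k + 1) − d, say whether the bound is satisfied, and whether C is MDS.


Singleton RHS = n − k + 1 = 13, slack = 6, bound satisfied, not MDS.

Singleton bound: d ≤ n − k + 1.
Here n = 22, k = 10, so n − k + 1 = 13.
Given d = 7, check d ≤ 13: YES.
Slack = (n − k + 1) − d = 6.
The code is NOT MDS (slack = 6 > 0).
Description: the claimed parameters are [22, 10, 7]_9; such a code would be non-MDS.


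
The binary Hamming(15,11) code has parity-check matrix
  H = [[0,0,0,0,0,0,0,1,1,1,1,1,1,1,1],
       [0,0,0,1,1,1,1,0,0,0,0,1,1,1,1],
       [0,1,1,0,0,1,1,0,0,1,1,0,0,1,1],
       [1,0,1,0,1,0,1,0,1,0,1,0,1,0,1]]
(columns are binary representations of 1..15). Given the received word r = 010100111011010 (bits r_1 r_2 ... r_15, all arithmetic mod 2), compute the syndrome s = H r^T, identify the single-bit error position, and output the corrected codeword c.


s = (1, 0, 0, 1)^T, error position = 9, corrected codeword c = 010100110011010

Compute s = H r^T mod 2 one row at a time:
  s_1 = 1 + 1 + 0 + 1 + 1 + 0 + 1 + 0 = 5 ≡ 1 (mod 2).
  s_2 = 1 + 0 + 0 + 1 + 1 + 0 + 1 + 0 = 4 ≡ 0 (mod 2).
  s_3 = 1 + 0 + 0 + 1 + 0 + 1 + 1 + 0 = 4 ≡ 0 (mod 2).
  s_4 = 0 + 0 + 0 + 1 + 1 + 1 + 0 + 0 = 3 ≡ 1 (mod 2).
s = (1, 0, 0, 1)^T — this equals column 9 of H (binary 1001), so error is at position 9.
Correct: flip bit 9 of r = 010100111011010 to get c = 010100110011010.
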